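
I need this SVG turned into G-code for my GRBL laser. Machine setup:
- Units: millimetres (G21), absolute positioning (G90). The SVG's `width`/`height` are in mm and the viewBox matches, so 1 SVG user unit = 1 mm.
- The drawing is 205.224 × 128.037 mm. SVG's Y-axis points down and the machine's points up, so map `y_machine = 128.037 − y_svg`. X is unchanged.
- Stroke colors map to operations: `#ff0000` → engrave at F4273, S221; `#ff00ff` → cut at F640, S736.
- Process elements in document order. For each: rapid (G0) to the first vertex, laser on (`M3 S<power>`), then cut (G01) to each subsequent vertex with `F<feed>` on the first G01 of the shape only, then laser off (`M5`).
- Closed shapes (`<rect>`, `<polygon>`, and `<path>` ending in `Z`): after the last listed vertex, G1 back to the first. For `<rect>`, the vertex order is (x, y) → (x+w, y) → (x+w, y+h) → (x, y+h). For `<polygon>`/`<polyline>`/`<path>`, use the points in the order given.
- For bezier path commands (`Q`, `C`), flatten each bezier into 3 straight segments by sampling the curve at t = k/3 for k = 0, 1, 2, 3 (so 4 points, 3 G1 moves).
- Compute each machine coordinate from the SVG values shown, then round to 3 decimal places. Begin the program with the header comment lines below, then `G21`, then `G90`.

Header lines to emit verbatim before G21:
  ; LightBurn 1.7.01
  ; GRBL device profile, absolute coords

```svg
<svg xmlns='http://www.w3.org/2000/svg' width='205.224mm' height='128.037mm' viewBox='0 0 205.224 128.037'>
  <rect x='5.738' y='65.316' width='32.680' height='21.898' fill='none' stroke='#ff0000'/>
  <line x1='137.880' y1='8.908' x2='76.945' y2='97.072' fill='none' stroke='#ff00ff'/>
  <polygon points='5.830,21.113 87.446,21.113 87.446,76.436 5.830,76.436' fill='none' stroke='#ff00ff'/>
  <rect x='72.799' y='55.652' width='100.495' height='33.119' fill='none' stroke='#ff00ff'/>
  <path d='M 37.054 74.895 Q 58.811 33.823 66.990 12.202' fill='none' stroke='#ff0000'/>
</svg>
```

; LightBurn 1.7.01
; GRBL device profile, absolute coords
G21
G90
G0 X5.738 Y62.721
M3 S221
G01 X38.418 Y62.721 F4273
G01 X38.418 Y40.823
G01 X5.738 Y40.823
G01 X5.738 Y62.721
M5
G0 X137.880 Y119.129
M3 S736
G01 X76.945 Y30.965 F640
M5
G0 X5.830 Y106.924
M3 S736
G01 X87.446 Y106.924 F640
G01 X87.446 Y51.601
G01 X5.830 Y51.601
G01 X5.830 Y106.924
M5
G0 X72.799 Y72.385
M3 S736
G01 X173.294 Y72.385 F640
G01 X173.294 Y39.266
G01 X72.799 Y39.266
G01 X72.799 Y72.385
M5
G0 X37.054 Y53.142
M3 S221
G01 X50.050 Y78.362 F4273
G01 X60.029 Y99.260
G01 X66.990 Y115.835
M5

Since the viewBox matches the mm dimensions, user units are millimetres directly. The only transform is the Y-flip y_m = 128.037 − y_svg.

Shape 1 is a rectangle drawn with `<rect>`. Its stroke #ff0000 means engrave at S221, F4273. After flipping Y the toolpath is (5.738,62.721) → (38.418,62.721) → (38.418,40.823) → (5.738,40.823) → (5.738,62.721), returning to the start.

Shape 2 is a line segment drawn with `<line>`. Its stroke #ff00ff means cut at S736, F640. After flipping Y the toolpath is (137.880,119.129) → (76.945,30.965).

Shape 3 is a rectangle drawn with `<polygon>`. Its stroke #ff00ff means cut at S736, F640. After flipping Y the toolpath is (5.830,106.924) → (87.446,106.924) → (87.446,51.601) → (5.830,51.601) → (5.830,106.924), returning to the start.

Shape 4 is a rectangle drawn with `<rect>`. Its stroke #ff00ff means cut at S736, F640. After flipping Y the toolpath is (72.799,72.385) → (173.294,72.385) → (173.294,39.266) → (72.799,39.266) → (72.799,72.385), returning to the start.

Shape 5 is a quadratic bezier drawn with `<path>`. Its stroke #ff0000 means engrave at S221, F4273. After flipping Y the toolpath is (37.054,53.142) → (50.050,78.362) → (60.029,99.260) → (66.990,115.835).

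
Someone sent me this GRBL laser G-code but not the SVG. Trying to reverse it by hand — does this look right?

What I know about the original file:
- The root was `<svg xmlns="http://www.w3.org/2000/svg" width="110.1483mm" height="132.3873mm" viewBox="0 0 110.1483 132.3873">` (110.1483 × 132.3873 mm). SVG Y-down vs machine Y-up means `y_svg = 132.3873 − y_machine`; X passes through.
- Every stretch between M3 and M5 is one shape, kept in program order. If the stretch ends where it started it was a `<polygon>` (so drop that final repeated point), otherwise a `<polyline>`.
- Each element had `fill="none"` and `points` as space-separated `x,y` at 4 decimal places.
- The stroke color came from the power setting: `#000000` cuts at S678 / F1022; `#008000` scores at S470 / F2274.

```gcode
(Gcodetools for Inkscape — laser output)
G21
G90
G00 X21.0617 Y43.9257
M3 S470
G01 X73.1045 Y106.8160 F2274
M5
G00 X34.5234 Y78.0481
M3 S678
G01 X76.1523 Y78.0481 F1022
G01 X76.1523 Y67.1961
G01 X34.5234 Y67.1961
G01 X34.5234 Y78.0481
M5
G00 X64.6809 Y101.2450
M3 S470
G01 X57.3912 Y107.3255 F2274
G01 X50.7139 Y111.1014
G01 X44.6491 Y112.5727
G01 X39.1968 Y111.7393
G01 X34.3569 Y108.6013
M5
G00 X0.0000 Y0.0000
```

<svg xmlns="http://www.w3.org/2000/svg" width="110.1483mm" height="132.3873mm" viewBox="0 0 110.1483 132.3873">
  <polyline points="21.0617,88.4616 73.1045,25.5713" fill="none" stroke="#008000"/>
  <polygon points="34.5234,54.3392 76.1523,54.3392 76.1523,65.1912 34.5234,65.1912" fill="none" stroke="#000000"/>
  <polyline points="64.6809,31.1423 57.3912,25.0618 50.7139,21.2859 44.6491,19.8146 39.1968,20.6480 34.3569,23.7860" fill="none" stroke="#008000"/>
</svg>

y_svg = 132.3873 − y_m.

[1] S470→`#008000` (score); open run; points: 21.0617,88.4616 73.1045,25.5713

[2] S678→`#000000` (cut); closed run; points: 34.5234,54.3392 76.1523,54.3392 76.1523,65.1912 34.5234,65.1912

[3] S470→`#008000` (score); open run; points: 64.6809,31.1423 57.3912,25.0618 50.7139,21.2859 44.6491,19.8146 39.1968,20.6480 34.3569,23.7860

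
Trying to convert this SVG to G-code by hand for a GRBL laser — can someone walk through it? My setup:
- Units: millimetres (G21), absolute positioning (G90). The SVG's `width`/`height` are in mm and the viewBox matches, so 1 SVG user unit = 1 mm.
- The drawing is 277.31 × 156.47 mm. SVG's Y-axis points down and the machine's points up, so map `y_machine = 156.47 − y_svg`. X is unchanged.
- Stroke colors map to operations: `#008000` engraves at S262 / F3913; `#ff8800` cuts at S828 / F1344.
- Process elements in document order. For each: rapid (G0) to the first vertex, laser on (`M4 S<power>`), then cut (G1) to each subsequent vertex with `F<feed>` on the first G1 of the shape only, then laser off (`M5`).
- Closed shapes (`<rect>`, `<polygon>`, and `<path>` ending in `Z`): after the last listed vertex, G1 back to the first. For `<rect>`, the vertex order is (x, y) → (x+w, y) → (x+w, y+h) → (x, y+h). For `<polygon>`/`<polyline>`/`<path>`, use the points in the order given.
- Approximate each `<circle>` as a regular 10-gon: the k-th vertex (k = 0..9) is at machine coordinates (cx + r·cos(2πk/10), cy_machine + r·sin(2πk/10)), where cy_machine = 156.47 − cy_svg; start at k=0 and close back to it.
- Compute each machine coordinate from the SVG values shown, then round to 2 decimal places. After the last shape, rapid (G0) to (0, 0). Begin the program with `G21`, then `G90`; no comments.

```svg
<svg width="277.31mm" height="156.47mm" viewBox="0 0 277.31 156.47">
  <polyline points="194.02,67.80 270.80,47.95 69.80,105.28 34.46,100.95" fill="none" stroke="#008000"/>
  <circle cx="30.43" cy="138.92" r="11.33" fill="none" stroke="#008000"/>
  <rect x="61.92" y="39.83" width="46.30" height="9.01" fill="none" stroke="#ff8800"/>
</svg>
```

1 u = 1 mm; y_m = 156.47 − y.

[1] `<polyline>` open polyline, #008000→engrave S262 F3913: (194.02,88.67) → (270.80,108.52) → (69.80,51.19) → (34.46,55.52)

[2] `<circle>` circle, #008000→engrave S262 F3913: (41.76,17.55) → (39.60,24.21) → (33.93,28.33) → (26.93,28.33) → (21.26,24.21) → (19.10,17.55) → (21.26,10.89) → (26.93,6.77) → (33.93,6.77) → (39.60,10.89) → (41.76,17.55) (closed)

[3] `<rect>` rectangle, #ff8800→cut S828 F1344: (61.92,116.64) → (108.22,116.64) → (108.22,107.63) → (61.92,107.63) → (61.92,116.64) (closed)

G21
G90
G0 X194.02 Y88.67
M4 S262
G1 X270.80 Y108.52 F3913
G1 X69.80 Y51.19
G1 X34.46 Y55.52
M5
G0 X41.76 Y17.55
M4 S262
G1 X39.60 Y24.21 F3913
G1 X33.93 Y28.33
G1 X26.93 Y28.33
G1 X21.26 Y24.21
G1 X19.10 Y17.55
G1 X21.26 Y10.89
G1 X26.93 Y6.77
G1 X33.93 Y6.77
G1 X39.60 Y10.89
G1 X41.76 Y17.55
M5
G0 X61.92 Y116.64
M4 S828
G1 X108.22 Y116.64 F1344
G1 X108.22 Y107.63
G1 X61.92 Y107.63
G1 X61.92 Y116.64
M5
G0 X0.00 Y0.00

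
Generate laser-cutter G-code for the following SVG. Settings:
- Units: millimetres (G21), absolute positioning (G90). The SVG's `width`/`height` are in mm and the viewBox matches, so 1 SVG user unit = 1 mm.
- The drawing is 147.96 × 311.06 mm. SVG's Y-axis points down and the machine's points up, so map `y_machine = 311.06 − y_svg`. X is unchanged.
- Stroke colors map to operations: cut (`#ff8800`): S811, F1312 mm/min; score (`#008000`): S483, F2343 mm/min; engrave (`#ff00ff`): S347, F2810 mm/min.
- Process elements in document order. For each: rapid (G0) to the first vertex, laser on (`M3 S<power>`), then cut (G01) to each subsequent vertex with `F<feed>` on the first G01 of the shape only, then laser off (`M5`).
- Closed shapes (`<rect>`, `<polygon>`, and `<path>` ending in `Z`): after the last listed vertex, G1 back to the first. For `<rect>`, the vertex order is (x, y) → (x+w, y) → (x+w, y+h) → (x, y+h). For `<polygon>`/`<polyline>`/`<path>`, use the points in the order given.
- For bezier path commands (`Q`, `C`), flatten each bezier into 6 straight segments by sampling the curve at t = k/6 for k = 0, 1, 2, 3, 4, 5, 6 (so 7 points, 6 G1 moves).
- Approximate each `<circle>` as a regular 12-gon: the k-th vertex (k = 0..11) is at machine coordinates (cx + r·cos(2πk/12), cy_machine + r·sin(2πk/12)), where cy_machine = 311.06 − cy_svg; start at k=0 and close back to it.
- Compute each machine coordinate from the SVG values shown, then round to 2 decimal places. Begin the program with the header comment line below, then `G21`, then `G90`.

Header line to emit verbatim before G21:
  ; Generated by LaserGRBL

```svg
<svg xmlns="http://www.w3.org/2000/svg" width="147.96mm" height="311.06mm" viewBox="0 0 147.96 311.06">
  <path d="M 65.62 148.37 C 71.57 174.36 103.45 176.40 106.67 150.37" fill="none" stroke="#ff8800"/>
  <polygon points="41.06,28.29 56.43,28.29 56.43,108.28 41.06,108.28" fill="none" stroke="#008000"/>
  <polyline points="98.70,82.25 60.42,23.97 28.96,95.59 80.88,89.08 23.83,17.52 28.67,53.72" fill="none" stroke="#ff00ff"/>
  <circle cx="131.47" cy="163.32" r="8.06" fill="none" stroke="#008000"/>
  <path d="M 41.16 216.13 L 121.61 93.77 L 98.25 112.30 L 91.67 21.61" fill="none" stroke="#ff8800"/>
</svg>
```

Since the viewBox matches the mm dimensions, user units are millimetres directly. The only transform is the Y-flip y_m = 311.06 − y_svg.

Shape 1 is a cubic bezier drawn with `<path>`. Its stroke #ff8800 means cut at S811, F1312. After flipping Y the toolpath is (65.62,162.69) → (70.50,151.71) → (78.19,144.84) → (87.17,142.18) → (95.92,143.86) → (102.92,150.00) → (106.67,160.69).

Shape 2 is a rectangle drawn with `<polygon>`. Its stroke #008000 means score at S483, F2343. After flipping Y the toolpath is (41.06,282.77) → (56.43,282.77) → (56.43,202.78) → (41.06,202.78) → (41.06,282.77), returning to the start.

Shape 3 is a open polyline drawn with `<polyline>`. Its stroke #ff00ff means engrave at S347, F2810. After flipping Y the toolpath is (98.70,228.81) → (60.42,287.09) → (28.96,215.47) → (80.88,221.98) → (23.83,293.54) → (28.67,257.34).

Shape 4 is a circle drawn with `<circle>`. Its stroke #008000 means score at S483, F2343. After flipping Y the toolpath is (139.53,147.74) → (138.45,151.77) → (135.50,154.72) → (131.47,155.80) → (127.44,154.72) → (124.49,151.77) → (123.41,147.74) → (124.49,143.71) → (127.44,140.76) → (131.47,139.68) → (135.50,140.76) → (138.45,143.71) → (139.53,147.74), returning to the start.

Shape 5 is a open polyline drawn with `<path>`. Its stroke #ff8800 means cut at S811, F1312. After flipping Y the toolpath is (41.16,94.93) → (121.61,217.29) → (98.25,198.76) → (91.67,289.45).

; Generated by LaserGRBL
G21
G90
G0 X65.62 Y162.69
M3 S811
G01 X70.50 Y151.71 F1312
G01 X78.19 Y144.84
G01 X87.17 Y142.18
G01 X95.92 Y143.86
G01 X102.92 Y150.00
G01 X106.67 Y160.69
M5
G0 X41.06 Y282.77
M3 S483
G01 X56.43 Y282.77 F2343
G01 X56.43 Y202.78
G01 X41.06 Y202.78
G01 X41.06 Y282.77
M5
G0 X98.70 Y228.81
M3 S347
G01 X60.42 Y287.09 F2810
G01 X28.96 Y215.47
G01 X80.88 Y221.98
G01 X23.83 Y293.54
G01 X28.67 Y257.34
M5
G0 X139.53 Y147.74
M3 S483
G01 X138.45 Y151.77 F2343
G01 X135.50 Y154.72
G01 X131.47 Y155.80
G01 X127.44 Y154.72
G01 X124.49 Y151.77
G01 X123.41 Y147.74
G01 X124.49 Y143.71
G01 X127.44 Y140.76
G01 X131.47 Y139.68
G01 X135.50 Y140.76
G01 X138.45 Y143.71
G01 X139.53 Y147.74
M5
G0 X41.16 Y94.93
M3 S811
G01 X121.61 Y217.29 F1312
G01 X98.25 Y198.76
G01 X91.67 Y289.45
M5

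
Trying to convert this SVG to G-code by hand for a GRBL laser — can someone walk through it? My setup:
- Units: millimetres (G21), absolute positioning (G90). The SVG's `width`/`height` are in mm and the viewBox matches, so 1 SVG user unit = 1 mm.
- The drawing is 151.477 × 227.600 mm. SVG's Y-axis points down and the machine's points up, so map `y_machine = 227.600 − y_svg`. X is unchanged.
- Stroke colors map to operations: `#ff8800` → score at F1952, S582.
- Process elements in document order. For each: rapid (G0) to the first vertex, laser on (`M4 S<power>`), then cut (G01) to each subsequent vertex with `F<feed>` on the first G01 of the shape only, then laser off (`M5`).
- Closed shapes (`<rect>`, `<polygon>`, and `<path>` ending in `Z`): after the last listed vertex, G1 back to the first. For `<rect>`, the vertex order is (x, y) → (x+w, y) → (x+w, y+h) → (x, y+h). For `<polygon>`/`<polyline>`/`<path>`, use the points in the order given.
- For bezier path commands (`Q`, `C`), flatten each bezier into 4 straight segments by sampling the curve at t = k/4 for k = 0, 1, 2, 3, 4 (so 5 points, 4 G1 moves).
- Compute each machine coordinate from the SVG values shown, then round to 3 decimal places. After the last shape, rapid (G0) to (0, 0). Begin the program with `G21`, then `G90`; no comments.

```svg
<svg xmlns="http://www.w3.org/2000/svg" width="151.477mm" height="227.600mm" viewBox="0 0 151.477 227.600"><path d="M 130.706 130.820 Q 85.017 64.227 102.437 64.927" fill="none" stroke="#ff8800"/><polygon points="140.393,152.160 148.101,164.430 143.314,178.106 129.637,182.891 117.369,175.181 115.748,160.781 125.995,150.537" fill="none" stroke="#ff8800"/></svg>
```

1 u = 1 mm; y_m = 227.600 − y.

[1] `<path>` quadratic bezier, #ff8800→score S582 F1952: (130.706,96.780) → (111.806,125.871) → (100.794,146.550) → (97.671,158.817) → (102.437,162.673)

[2] `<polygon>` regular polygon, #ff8800→score S582 F1952: (140.393,75.440) → (148.101,63.170) → (143.314,49.494) → (129.637,44.709) → (117.369,52.419) → (115.748,66.819) → (125.995,77.063) → (140.393,75.440) (closed)

G21
G90
G0 X130.706 Y96.780
M4 S582
G01 X111.806 Y125.871 F1952
G01 X100.794 Y146.550
G01 X97.671 Y158.817
G01 X102.437 Y162.673
M5
G0 X140.393 Y75.440
M4 S582
G01 X148.101 Y63.170 F1952
G01 X143.314 Y49.494
G01 X129.637 Y44.709
G01 X117.369 Y52.419
G01 X115.748 Y66.819
G01 X125.995 Y77.063
G01 X140.393 Y75.440
M5
G0 X0.000 Y0.000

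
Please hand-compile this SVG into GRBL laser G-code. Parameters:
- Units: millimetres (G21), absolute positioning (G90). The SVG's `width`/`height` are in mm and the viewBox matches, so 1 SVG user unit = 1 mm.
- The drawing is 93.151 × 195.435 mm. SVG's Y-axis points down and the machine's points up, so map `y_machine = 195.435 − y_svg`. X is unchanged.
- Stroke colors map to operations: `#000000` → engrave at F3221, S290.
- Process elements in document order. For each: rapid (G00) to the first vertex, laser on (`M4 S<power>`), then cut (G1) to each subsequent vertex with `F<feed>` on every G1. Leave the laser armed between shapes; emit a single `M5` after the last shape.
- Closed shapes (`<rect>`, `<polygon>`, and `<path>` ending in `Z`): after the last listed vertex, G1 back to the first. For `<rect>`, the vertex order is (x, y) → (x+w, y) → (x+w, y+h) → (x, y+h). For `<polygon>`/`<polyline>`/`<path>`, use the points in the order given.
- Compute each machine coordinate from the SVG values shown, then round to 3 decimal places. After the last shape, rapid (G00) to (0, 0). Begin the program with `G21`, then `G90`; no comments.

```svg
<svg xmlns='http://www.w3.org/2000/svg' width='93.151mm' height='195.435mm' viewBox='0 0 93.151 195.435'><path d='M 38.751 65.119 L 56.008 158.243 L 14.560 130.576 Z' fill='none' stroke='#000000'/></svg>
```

G21
G90
G00 X38.751 Y130.316
M4 S290
G1 X56.008 Y37.192 F3221
G1 X14.560 Y64.859 F3221
G1 X38.751 Y130.316 F3221
M5
G00 X0.000 Y0.000

viewBox `0 0 93.151 195.435` with mm width/height → 1 unit = 1 mm. Flip: y_m = 195.435 − y_svg.

**Shape 1** — `<path>` closed polygon, stroke `#000000` → engrave (S290, F3221). Machine vertices: (38.751,130.316) → (56.008,37.192) → (14.560,64.859) → (38.751,130.316). Closed: final G1 returns to the first vertex.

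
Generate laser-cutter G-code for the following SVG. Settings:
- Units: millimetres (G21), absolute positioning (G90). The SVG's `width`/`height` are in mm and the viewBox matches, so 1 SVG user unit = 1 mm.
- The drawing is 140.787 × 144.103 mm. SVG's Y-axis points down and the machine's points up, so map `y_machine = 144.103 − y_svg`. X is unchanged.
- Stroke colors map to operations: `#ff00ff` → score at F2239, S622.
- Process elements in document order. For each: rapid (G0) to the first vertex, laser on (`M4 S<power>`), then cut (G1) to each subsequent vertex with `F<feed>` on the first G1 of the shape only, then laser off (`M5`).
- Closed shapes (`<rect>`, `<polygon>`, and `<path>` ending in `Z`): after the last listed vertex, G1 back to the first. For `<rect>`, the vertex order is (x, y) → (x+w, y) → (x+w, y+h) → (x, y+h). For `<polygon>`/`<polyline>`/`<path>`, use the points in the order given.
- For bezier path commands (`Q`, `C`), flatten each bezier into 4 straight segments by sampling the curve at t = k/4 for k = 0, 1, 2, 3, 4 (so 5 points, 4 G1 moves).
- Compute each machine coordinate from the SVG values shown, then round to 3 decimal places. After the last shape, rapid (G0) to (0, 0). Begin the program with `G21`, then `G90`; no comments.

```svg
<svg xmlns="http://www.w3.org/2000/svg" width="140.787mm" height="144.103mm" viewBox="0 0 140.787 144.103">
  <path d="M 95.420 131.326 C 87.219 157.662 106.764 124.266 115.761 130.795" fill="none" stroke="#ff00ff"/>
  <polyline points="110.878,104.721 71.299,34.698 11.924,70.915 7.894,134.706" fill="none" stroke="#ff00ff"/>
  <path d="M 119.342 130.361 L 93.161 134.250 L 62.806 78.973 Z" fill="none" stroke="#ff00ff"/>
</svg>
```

G21
G90
G0 X95.420 Y12.777
M4 S622
G1 X93.873 Y2.668 F2239
G1 X99.141 Y5.615
G1 X107.634 Y12.276
G1 X115.761 Y13.308
M5
G0 X110.878 Y39.382
M4 S622
G1 X71.299 Y109.405 F2239
G1 X11.924 Y73.188
G1 X7.894 Y9.397
M5
G0 X119.342 Y13.742
M4 S622
G1 X93.161 Y9.853 F2239
G1 X62.806 Y65.130
G1 X119.342 Y13.742
M5
G0 X0.000 Y0.000

1 u = 1 mm; y_m = 144.103 − y.

[1] `<path>` cubic bezier, #ff00ff→score S622 F2239: (95.420,12.777) → (93.873,2.668) → (99.141,5.615) → (107.634,12.276) → (115.761,13.308)

[2] `<polyline>` open polyline, #ff00ff→score S622 F2239: (110.878,39.382) → (71.299,109.405) → (11.924,73.188) → (7.894,9.397)

[3] `<path>` closed polygon, #ff00ff→score S622 F2239: (119.342,13.742) → (93.161,9.853) → (62.806,65.130) → (119.342,13.742) (closed)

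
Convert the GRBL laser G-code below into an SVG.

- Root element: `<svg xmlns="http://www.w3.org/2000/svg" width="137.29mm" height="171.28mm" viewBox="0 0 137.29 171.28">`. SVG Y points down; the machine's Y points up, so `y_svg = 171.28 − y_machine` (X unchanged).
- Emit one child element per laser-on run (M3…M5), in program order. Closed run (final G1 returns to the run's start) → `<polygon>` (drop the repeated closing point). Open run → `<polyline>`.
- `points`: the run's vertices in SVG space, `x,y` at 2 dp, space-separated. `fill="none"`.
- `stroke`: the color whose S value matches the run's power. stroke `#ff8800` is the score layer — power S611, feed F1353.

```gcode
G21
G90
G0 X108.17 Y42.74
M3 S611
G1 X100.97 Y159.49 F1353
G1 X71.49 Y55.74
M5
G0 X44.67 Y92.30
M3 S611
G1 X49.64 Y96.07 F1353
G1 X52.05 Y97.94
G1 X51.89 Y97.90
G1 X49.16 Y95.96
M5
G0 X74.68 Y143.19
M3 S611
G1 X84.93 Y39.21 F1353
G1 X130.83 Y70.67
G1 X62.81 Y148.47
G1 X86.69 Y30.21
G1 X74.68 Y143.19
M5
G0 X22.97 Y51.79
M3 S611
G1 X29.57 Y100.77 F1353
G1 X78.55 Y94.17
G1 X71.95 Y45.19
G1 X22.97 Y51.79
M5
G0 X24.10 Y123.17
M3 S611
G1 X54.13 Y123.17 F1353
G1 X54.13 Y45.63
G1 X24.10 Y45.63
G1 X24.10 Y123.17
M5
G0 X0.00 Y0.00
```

<svg xmlns="http://www.w3.org/2000/svg" width="137.29mm" height="171.28mm" viewBox="0 0 137.29 171.28">
  <polyline points="108.17,128.54 100.97,11.79 71.49,115.54" fill="none" stroke="#ff8800"/>
  <polyline points="44.67,78.98 49.64,75.21 52.05,73.34 51.89,73.38 49.16,75.32" fill="none" stroke="#ff8800"/>
  <polygon points="74.68,28.09 84.93,132.07 130.83,100.61 62.81,22.81 86.69,141.07" fill="none" stroke="#ff8800"/>
  <polygon points="22.97,119.49 29.57,70.51 78.55,77.11 71.95,126.09" fill="none" stroke="#ff8800"/>
  <polygon points="24.10,48.11 54.13,48.11 54.13,125.65 24.10,125.65" fill="none" stroke="#ff8800"/>
</svg>

y_svg = 171.28 − y_m. Every run uses S611, so all elements get stroke `#ff8800` (score).

[1] open run; points: 108.17,128.54 100.97,11.79 71.49,115.54

[2] open run; points: 44.67,78.98 49.64,75.21 52.05,73.34 51.89,73.38 49.16,75.32

[3] closed run; points: 74.68,28.09 84.93,132.07 130.83,100.61 62.81,22.81 86.69,141.07

[4] closed run; points: 22.97,119.49 29.57,70.51 78.55,77.11 71.95,126.09

[5] closed run; points: 24.10,48.11 54.13,48.11 54.13,125.65 24.10,125.65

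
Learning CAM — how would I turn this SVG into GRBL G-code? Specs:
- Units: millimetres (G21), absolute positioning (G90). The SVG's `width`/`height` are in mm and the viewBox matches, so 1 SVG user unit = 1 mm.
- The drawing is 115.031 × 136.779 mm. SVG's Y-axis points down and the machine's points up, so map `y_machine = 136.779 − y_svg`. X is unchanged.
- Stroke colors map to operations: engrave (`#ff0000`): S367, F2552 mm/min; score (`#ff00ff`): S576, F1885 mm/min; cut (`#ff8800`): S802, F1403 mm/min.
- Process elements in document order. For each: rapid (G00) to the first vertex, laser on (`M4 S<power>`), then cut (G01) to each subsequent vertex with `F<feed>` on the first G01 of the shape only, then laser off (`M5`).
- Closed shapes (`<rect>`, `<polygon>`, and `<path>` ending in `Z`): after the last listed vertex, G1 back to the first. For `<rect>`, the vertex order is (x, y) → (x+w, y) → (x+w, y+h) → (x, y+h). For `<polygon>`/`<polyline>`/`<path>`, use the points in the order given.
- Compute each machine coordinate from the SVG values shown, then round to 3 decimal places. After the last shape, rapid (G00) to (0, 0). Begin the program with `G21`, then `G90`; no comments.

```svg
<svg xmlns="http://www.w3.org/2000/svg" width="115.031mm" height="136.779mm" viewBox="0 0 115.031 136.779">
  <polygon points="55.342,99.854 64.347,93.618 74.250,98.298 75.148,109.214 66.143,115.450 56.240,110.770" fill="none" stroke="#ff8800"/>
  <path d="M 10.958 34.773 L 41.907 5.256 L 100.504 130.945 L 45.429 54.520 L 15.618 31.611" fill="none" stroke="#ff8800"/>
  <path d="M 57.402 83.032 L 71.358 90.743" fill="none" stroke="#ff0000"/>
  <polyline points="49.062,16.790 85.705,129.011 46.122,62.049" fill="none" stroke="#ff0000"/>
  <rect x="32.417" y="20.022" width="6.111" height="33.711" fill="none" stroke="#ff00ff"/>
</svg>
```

G21
G90
G00 X55.342 Y36.925
M4 S802
G01 X64.347 Y43.161 F1403
G01 X74.250 Y38.481
G01 X75.148 Y27.565
G01 X66.143 Y21.329
G01 X56.240 Y26.009
G01 X55.342 Y36.925
M5
G00 X10.958 Y102.006
M4 S802
G01 X41.907 Y131.523 F1403
G01 X100.504 Y5.834
G01 X45.429 Y82.259
G01 X15.618 Y105.168
M5
G00 X57.402 Y53.747
M4 S367
G01 X71.358 Y46.036 F2552
M5
G00 X49.062 Y119.989
M4 S367
G01 X85.705 Y7.768 F2552
G01 X46.122 Y74.730
M5
G00 X32.417 Y116.757
M4 S576
G01 X38.528 Y116.757 F1885
G01 X38.528 Y83.046
G01 X32.417 Y83.046
G01 X32.417 Y116.757
M5
G00 X0.000 Y0.000

viewBox `0 0 115.031 136.779` with mm width/height → 1 unit = 1 mm. Flip: y_m = 136.779 − y_svg.

**Shape 1** — `<polygon>` regular polygon, stroke `#ff8800` → cut (S802, F1403). Machine vertices: (55.342,36.925) → (64.347,43.161) → (74.250,38.481) → (75.148,27.565) → (66.143,21.329) → (56.240,26.009) → (55.342,36.925). Closed: final G1 returns to the first vertex.

**Shape 2** — `<path>` open polyline, stroke `#ff8800` → cut (S802, F1403). Machine vertices: (10.958,102.006) → (41.907,131.523) → (100.504,5.834) → (45.429,82.259) → (15.618,105.168). Open path.

**Shape 3** — `<path>` line segment, stroke `#ff0000` → engrave (S367, F2552). Machine vertices: (57.402,53.747) → (71.358,46.036). Open path.

**Shape 4** — `<polyline>` open polyline, stroke `#ff0000` → engrave (S367, F2552). Machine vertices: (49.062,119.989) → (85.705,7.768) → (46.122,74.730). Open path.

**Shape 5** — `<rect>` rectangle, stroke `#ff00ff` → score (S576, F1885). Machine vertices: (32.417,116.757) → (38.528,116.757) → (38.528,83.046) → (32.417,83.046) → (32.417,116.757). Closed: final G1 returns to the first vertex.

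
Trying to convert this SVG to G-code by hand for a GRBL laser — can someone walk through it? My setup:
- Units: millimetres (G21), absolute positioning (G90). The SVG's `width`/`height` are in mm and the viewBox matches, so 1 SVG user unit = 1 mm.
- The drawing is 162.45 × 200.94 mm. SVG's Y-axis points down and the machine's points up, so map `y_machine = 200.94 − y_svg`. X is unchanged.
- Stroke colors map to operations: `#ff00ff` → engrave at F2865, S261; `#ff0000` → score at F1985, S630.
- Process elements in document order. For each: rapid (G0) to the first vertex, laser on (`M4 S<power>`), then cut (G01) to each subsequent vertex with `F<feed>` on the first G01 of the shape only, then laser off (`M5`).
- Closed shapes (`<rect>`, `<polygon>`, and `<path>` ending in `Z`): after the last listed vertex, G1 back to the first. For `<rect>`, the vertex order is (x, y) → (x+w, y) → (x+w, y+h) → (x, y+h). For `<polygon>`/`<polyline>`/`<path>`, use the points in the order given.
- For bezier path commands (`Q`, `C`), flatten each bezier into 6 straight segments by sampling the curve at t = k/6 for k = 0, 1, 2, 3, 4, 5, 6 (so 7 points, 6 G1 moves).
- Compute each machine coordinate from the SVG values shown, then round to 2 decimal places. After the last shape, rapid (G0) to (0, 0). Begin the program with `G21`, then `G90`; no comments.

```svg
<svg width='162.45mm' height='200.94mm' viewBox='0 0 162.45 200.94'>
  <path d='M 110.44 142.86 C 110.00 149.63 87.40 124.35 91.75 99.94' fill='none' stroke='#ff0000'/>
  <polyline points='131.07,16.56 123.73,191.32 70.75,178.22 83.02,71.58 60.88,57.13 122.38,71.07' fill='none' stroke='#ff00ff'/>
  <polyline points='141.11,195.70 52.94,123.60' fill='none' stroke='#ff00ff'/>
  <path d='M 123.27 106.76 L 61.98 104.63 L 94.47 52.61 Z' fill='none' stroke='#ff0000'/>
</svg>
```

Since the viewBox matches the mm dimensions, user units are millimetres directly. The only transform is the Y-flip y_m = 200.94 − y_svg.

Shape 1 is a cubic bezier drawn with `<path>`. Its stroke #ff0000 means score at S630, F1985. After flipping Y the toolpath is (110.44,58.08) → (108.60,57.21) → (104.43,60.77) → (99.30,67.85) → (94.56,77.52) → (91.59,88.87) → (91.75,101.00).

Shape 2 is a open polyline drawn with `<polyline>`. Its stroke #ff00ff means engrave at S261, F2865. After flipping Y the toolpath is (131.07,184.38) → (123.73,9.62) → (70.75,22.72) → (83.02,129.36) → (60.88,143.81) → (122.38,129.87).

Shape 3 is a line segment drawn with `<polyline>`. Its stroke #ff00ff means engrave at S261, F2865. After flipping Y the toolpath is (141.11,5.24) → (52.94,77.34).

Shape 4 is a regular polygon drawn with `<path>`. Its stroke #ff0000 means score at S630, F1985. After flipping Y the toolpath is (123.27,94.18) → (61.98,96.31) → (94.47,148.33) → (123.27,94.18), returning to the start.

G21
G90
G0 X110.44 Y58.08
M4 S630
G01 X108.60 Y57.21 F1985
G01 X104.43 Y60.77
G01 X99.30 Y67.85
G01 X94.56 Y77.52
G01 X91.59 Y88.87
G01 X91.75 Y101.00
M5
G0 X131.07 Y184.38
M4 S261
G01 X123.73 Y9.62 F2865
G01 X70.75 Y22.72
G01 X83.02 Y129.36
G01 X60.88 Y143.81
G01 X122.38 Y129.87
M5
G0 X141.11 Y5.24
M4 S261
G01 X52.94 Y77.34 F2865
M5
G0 X123.27 Y94.18
M4 S630
G01 X61.98 Y96.31 F1985
G01 X94.47 Y148.33
G01 X123.27 Y94.18
M5
G0 X0.00 Y0.00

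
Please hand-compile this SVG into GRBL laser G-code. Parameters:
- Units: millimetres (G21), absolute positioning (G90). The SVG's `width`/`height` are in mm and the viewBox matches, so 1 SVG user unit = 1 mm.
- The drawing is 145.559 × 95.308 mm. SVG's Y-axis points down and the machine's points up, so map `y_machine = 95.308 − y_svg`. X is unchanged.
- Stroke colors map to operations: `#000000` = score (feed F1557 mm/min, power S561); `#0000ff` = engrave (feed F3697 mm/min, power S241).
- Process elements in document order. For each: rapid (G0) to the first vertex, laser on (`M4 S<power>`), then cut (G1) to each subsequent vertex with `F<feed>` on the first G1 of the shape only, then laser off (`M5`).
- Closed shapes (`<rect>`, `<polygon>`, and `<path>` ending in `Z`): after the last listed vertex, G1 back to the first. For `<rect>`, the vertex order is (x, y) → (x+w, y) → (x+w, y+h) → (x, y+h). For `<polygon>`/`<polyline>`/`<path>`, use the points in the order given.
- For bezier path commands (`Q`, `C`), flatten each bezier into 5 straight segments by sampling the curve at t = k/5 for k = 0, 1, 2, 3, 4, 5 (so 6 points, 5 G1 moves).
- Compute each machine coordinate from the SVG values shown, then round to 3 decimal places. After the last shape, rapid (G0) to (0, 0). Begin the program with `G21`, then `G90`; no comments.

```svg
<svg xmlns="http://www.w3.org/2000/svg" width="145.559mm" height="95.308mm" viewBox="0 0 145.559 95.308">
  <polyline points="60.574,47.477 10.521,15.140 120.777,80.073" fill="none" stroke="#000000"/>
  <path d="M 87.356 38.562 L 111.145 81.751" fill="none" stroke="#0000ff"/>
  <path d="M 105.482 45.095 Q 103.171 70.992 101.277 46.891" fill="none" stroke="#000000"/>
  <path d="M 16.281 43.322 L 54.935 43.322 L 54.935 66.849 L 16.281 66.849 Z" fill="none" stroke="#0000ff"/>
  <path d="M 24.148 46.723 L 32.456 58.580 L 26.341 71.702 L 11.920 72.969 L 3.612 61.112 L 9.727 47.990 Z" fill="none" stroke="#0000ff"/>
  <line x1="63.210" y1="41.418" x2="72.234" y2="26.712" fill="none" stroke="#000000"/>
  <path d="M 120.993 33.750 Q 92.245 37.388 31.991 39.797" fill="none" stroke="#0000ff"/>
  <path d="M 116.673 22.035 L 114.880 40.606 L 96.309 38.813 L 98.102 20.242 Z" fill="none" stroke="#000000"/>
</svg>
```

G21
G90
G0 X60.574 Y47.831
M4 S561
G1 X10.521 Y80.168 F1557
G1 X120.777 Y15.235
M5
G0 X87.356 Y56.746
M4 S241
G1 X111.145 Y13.557 F3697
M5
G0 X105.482 Y50.213
M4 S561
G1 X104.574 Y41.854 F1557
G1 X103.700 Y37.495
G1 X102.859 Y37.136
G1 X102.051 Y40.777
G1 X101.277 Y48.417
M5
G0 X16.281 Y51.986
M4 S241
G1 X54.935 Y51.986 F3697
G1 X54.935 Y28.459
G1 X16.281 Y28.459
G1 X16.281 Y51.986
M5
G0 X24.148 Y48.585
M4 S241
G1 X32.456 Y36.728 F3697
G1 X26.341 Y23.606
G1 X11.920 Y22.339
G1 X3.612 Y34.196
G1 X9.727 Y47.318
G1 X24.148 Y48.585
M5
G0 X63.210 Y53.890
M4 S561
G1 X72.234 Y68.596 F1557
M5
G0 X120.993 Y61.558
M4 S241
G1 X108.234 Y60.152 F3697
G1 X92.954 Y58.844
G1 X75.153 Y57.635
G1 X54.832 Y56.524
G1 X31.991 Y55.511
M5
G0 X116.673 Y73.273
M4 S561
G1 X114.880 Y54.702 F1557
G1 X96.309 Y56.495
G1 X98.102 Y75.066
G1 X116.673 Y73.273
M5
G0 X0.000 Y0.000

1 u = 1 mm; y_m = 95.308 − y.

[1] `<polyline>` open polyline, #000000→score S561 F1557: (60.574,47.831) → (10.521,80.168) → (120.777,15.235)

[2] `<path>` line segment, #0000ff→engrave S241 F3697: (87.356,56.746) → (111.145,13.557)

[3] `<path>` quadratic bezier, #000000→score S561 F1557: (105.482,50.213) → (104.574,41.854) → (103.700,37.495) → (102.859,37.136) → (102.051,40.777) → (101.277,48.417)

[4] `<path>` rectangle, #0000ff→engrave S241 F3697: (16.281,51.986) → (54.935,51.986) → (54.935,28.459) → (16.281,28.459) → (16.281,51.986) (closed)

[5] `<path>` regular polygon, #0000ff→engrave S241 F3697: (24.148,48.585) → (32.456,36.728) → (26.341,23.606) → (11.920,22.339) → (3.612,34.196) → (9.727,47.318) → (24.148,48.585) (closed)

[6] `<line>` line segment, #000000→score S561 F1557: (63.210,53.890) → (72.234,68.596)

[7] `<path>` quadratic bezier, #0000ff→engrave S241 F3697: (120.993,61.558) → (108.234,60.152) → (92.954,58.844) → (75.153,57.635) → (54.832,56.524) → (31.991,55.511)

[8] `<path>` regular polygon, #000000→score S561 F1557: (116.673,73.273) → (114.880,54.702) → (96.309,56.495) → (98.102,75.066) → (116.673,73.273) (closed)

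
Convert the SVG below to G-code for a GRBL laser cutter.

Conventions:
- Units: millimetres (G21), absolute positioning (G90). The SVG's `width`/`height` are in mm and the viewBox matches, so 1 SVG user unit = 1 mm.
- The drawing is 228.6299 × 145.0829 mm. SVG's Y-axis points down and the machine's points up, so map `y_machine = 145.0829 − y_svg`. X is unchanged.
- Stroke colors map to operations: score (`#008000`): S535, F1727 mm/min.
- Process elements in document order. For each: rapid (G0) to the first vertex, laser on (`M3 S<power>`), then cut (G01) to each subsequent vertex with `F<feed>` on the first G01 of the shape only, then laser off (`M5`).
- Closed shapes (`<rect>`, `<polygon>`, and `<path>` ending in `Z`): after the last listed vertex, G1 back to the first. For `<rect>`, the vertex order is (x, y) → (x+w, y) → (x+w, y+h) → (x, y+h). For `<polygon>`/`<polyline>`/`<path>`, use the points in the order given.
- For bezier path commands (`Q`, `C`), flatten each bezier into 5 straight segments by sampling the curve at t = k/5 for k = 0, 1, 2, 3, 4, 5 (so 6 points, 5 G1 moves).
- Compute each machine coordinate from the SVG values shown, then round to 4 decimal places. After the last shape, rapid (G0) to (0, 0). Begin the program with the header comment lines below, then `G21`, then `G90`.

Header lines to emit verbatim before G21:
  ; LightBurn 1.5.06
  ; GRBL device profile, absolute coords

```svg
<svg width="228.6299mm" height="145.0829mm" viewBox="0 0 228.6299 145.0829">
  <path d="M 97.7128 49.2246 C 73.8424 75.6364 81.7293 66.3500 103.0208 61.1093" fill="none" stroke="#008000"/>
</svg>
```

; LightBurn 1.5.06
; GRBL device profile, absolute coords
G21
G90
G0 X97.7128 Y95.8583
M3 S535
G01 X87.0546 Y83.9771 F1727
G01 X83.1373 Y78.7557
G01 X85.0798 Y78.2864
G01 X92.0013 Y80.6616
G01 X103.0208 Y83.9736
M5
G0 X0.0000 Y0.0000

1 u = 1 mm; y_m = 145.0829 − y.

[1] `<path>` cubic bezier, #008000→score S535 F1727: (97.7128,95.8583) → (87.0546,83.9771) → (83.1373,78.7557) → (85.0798,78.2864) → (92.0013,80.6616) → (103.0208,83.9736)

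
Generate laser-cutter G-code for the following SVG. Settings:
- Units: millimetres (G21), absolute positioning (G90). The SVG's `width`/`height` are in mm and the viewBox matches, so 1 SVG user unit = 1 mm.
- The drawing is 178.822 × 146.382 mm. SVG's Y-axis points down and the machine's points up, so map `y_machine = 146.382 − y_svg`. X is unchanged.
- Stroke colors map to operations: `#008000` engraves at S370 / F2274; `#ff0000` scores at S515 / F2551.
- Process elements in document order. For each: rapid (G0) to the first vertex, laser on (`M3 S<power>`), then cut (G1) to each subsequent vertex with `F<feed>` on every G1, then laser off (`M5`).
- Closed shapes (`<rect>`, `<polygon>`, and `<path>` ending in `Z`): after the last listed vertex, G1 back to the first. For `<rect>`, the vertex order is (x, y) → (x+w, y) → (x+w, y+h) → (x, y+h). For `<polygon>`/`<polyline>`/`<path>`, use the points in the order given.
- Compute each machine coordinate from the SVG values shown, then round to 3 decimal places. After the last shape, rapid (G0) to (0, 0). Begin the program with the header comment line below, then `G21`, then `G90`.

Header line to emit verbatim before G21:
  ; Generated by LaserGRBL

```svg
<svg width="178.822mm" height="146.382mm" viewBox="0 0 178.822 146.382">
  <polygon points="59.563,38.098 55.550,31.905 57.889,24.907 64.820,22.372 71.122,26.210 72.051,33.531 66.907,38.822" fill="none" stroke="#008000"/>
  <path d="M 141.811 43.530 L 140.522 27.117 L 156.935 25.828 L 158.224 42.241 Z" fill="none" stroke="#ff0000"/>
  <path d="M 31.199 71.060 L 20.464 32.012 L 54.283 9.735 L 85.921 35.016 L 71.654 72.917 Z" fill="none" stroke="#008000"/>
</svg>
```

1 u = 1 mm; y_m = 146.382 − y.

[1] `<polygon>` regular polygon, #008000→engrave S370 F2274: (59.563,108.284) → (55.550,114.477) → (57.889,121.475) → (64.820,124.010) → (71.122,120.172) → (72.051,112.851) → (66.907,107.560) → (59.563,108.284) (closed)

[2] `<path>` regular polygon, #ff0000→score S515 F2551: (141.811,102.852) → (140.522,119.265) → (156.935,120.554) → (158.224,104.141) → (141.811,102.852) (closed)

[3] `<path>` regular polygon, #008000→engrave S370 F2274: (31.199,75.322) → (20.464,114.370) → (54.283,136.647) → (85.921,111.366) → (71.654,73.465) → (31.199,75.322) (closed)

; Generated by LaserGRBL
G21
G90
G0 X59.563 Y108.284
M3 S370
G1 X55.550 Y114.477 F2274
G1 X57.889 Y121.475 F2274
G1 X64.820 Y124.010 F2274
G1 X71.122 Y120.172 F2274
G1 X72.051 Y112.851 F2274
G1 X66.907 Y107.560 F2274
G1 X59.563 Y108.284 F2274
M5
G0 X141.811 Y102.852
M3 S515
G1 X140.522 Y119.265 F2551
G1 X156.935 Y120.554 F2551
G1 X158.224 Y104.141 F2551
G1 X141.811 Y102.852 F2551
M5
G0 X31.199 Y75.322
M3 S370
G1 X20.464 Y114.370 F2274
G1 X54.283 Y136.647 F2274
G1 X85.921 Y111.366 F2274
G1 X71.654 Y73.465 F2274
G1 X31.199 Y75.322 F2274
M5
G0 X0.000 Y0.000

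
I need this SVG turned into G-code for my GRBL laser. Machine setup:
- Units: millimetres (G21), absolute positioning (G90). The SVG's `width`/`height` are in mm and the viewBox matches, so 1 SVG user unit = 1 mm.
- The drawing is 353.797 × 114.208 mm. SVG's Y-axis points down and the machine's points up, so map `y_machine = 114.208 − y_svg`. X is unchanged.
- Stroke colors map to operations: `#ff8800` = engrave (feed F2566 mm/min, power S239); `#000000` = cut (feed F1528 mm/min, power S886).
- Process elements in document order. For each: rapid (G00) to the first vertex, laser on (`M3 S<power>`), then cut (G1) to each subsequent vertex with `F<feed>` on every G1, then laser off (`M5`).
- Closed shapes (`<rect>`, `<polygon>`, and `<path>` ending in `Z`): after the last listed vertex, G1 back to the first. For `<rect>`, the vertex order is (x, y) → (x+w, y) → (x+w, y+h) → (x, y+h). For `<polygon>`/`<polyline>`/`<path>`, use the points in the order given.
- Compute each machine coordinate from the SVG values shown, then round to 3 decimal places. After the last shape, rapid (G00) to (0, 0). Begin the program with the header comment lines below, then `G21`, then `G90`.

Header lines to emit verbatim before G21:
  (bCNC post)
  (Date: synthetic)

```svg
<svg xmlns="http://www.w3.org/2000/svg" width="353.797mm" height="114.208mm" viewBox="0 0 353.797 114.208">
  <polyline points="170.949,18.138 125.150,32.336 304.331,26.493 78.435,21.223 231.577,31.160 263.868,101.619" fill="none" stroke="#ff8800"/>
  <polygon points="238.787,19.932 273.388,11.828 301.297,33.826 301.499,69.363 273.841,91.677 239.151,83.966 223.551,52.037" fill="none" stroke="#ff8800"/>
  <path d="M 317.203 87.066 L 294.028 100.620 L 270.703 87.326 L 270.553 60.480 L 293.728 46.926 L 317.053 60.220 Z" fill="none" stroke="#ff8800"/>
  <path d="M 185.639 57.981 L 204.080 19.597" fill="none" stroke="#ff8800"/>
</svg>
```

(bCNC post)
(Date: synthetic)
G21
G90
G00 X170.949 Y96.070
M3 S239
G1 X125.150 Y81.872 F2566
G1 X304.331 Y87.715 F2566
G1 X78.435 Y92.985 F2566
G1 X231.577 Y83.048 F2566
G1 X263.868 Y12.589 F2566
M5
G00 X238.787 Y94.276
M3 S239
G1 X273.388 Y102.380 F2566
G1 X301.297 Y80.382 F2566
G1 X301.499 Y44.845 F2566
G1 X273.841 Y22.531 F2566
G1 X239.151 Y30.242 F2566
G1 X223.551 Y62.171 F2566
G1 X238.787 Y94.276 F2566
M5
G00 X317.203 Y27.142
M3 S239
G1 X294.028 Y13.588 F2566
G1 X270.703 Y26.882 F2566
G1 X270.553 Y53.728 F2566
G1 X293.728 Y67.282 F2566
G1 X317.053 Y53.988 F2566
G1 X317.203 Y27.142 F2566
M5
G00 X185.639 Y56.227
M3 S239
G1 X204.080 Y94.611 F2566
M5
G00 X0.000 Y0.000

1 u = 1 mm; y_m = 114.208 − y.

[1] `<polyline>` open polyline, #ff8800→engrave S239 F2566: (170.949,96.070) → (125.150,81.872) → (304.331,87.715) → (78.435,92.985) → (231.577,83.048) → (263.868,12.589)

[2] `<polygon>` regular polygon, #ff8800→engrave S239 F2566: (238.787,94.276) → (273.388,102.380) → (301.297,80.382) → (301.499,44.845) → (273.841,22.531) → (239.151,30.242) → (223.551,62.171) → (238.787,94.276) (closed)

[3] `<path>` regular polygon, #ff8800→engrave S239 F2566: (317.203,27.142) → (294.028,13.588) → (270.703,26.882) → (270.553,53.728) → (293.728,67.282) → (317.053,53.988) → (317.203,27.142) (closed)

[4] `<path>` line segment, #ff8800→engrave S239 F2566: (185.639,56.227) → (204.080,94.611)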